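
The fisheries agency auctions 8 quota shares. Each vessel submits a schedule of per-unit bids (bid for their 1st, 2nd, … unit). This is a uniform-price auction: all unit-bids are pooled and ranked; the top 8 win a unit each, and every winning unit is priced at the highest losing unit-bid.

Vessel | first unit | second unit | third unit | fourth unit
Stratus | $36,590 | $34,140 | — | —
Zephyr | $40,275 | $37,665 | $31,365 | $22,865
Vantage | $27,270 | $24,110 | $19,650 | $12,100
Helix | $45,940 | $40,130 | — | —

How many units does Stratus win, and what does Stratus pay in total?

All unit-bids, highest first — top 8: 45,940 (Helix-1), 40,275 (Zephyr-1), 40,130 (Helix-2), 37,665 (Zephyr-2), 36,590 (Stratus-1), 34,140 (Stratus-2), 31,365 (Zephyr-3), 27,270 (Vantage-1)
Highest rejected unit-bid = $24,110.
Stratus wins 2 unit(s) at $24,110 each.

Stratus: 2 units, pays $48,220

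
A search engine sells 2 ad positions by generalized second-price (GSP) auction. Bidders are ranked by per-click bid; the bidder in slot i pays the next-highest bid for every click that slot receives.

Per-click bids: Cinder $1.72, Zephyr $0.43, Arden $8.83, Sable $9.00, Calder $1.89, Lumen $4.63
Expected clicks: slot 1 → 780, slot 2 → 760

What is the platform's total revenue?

Ranked by bid: $9.00 (Sable) > $8.83 (Arden) > $4.63 (Lumen) > …
Slot 1: Sable pays $8.83 × 780 = $6887.40
Slot 2: Arden pays $4.63 × 760 = $3518.80
Total = $10406.20

Total revenue: $10406.20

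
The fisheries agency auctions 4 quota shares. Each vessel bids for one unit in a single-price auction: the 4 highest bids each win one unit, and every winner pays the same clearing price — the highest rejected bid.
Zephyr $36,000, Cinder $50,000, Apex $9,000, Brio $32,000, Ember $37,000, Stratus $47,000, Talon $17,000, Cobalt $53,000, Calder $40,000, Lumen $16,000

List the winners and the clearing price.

Sorting: 53,000 (Cobalt), 50,000 (Cinder), 47,000 (Stratus), 40,000 (Calder), 37,000 (Ember), 36,000 (Zephyr), …
Winners (4 units): Cobalt, Cinder, Stratus, Calder.
Highest unsuccessful bid: $37,000 → clearing price.

Cobalt, Cinder, Stratus, Calder; each pays $37,000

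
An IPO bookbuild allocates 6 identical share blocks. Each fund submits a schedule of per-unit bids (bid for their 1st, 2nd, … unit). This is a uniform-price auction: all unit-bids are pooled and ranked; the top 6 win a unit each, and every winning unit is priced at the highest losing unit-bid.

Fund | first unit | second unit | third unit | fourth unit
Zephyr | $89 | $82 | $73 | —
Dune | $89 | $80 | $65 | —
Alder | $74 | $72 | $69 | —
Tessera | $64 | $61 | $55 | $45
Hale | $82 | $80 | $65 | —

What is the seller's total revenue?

Total revenue: $444

Merging the schedules and taking the best 6: 89 (Zephyr-1), 89 (Dune-1), 82 (Zephyr-2), 82 (Hale-1), 80 (Dune-2), 80 (Hale-2)
Highest rejected unit-bid = $74.
Allocation: Dune 2, Hale 2, Zephyr 2. Every unit priced at $74.
Revenue = 6 × 74 = $444.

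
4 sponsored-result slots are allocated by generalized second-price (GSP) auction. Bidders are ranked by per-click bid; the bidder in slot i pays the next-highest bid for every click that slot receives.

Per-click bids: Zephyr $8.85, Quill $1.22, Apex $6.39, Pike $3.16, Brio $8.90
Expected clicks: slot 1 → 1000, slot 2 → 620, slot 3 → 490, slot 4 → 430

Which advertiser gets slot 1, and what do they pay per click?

Brio; $8.85 per click

Ranked by bid: $8.90 (Brio) > $8.85 (Zephyr) > $6.39 (Apex) > $3.16 (Pike) > $1.22 (Quill)
Slot 1 goes to the first-ranked bidder, Brio, who pays the next bid down: $8.85/click.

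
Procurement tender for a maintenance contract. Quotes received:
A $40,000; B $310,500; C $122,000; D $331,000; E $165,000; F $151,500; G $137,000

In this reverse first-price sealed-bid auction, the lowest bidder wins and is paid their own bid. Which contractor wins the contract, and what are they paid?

A is paid $40,000

Sorting bids: 40,000 (A) < 122,000 (C) < 137,000 (G) < 151,500 (F) < 165,000 (E) < 310,500 (B) < …
First-price: A is paid what they bid, $40,000.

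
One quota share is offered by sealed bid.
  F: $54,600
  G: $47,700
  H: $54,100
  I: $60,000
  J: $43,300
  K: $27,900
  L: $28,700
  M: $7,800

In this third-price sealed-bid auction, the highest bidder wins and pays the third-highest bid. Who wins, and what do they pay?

I pays $54,100

Rule: the highest bidder wins and pays the third-highest bid.
Bids in order: 60,000 (I) > 54,600 (F) > 54,100 (H) > 47,700 (G) > 43,300 (J) > 28,700 (L) > …
I wins; payment is bid #3 in the ranking = $54,100.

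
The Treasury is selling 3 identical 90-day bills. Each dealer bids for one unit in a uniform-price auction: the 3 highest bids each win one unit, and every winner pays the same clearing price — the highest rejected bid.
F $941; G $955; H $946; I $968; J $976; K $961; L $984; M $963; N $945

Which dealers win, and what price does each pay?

L, J, I; each pays $963

Sorting: 984 (L), 976 (J), 968 (I), 963 (M), 961 (K), …
Top 3: L, J, I.
Clearing price = highest rejected bid = $963.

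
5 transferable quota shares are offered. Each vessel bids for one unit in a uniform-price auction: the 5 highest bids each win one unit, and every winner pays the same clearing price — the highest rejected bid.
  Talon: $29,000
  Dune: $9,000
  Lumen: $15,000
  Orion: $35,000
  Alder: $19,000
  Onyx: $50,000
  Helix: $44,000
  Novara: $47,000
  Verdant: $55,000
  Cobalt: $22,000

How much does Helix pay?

Helix pays $29,000

Bids ranked high→low: 55,000 (Verdant), 50,000 (Onyx), 47,000 (Novara), 44,000 (Helix), 35,000 (Orion), 29,000 (Talon), 22,000 (Cobalt), …
The 5 highest are Verdant, Onyx, Novara, Helix, Orion.
Highest unsuccessful bid: $29,000 → clearing price.
Helix wins → pays $29,000.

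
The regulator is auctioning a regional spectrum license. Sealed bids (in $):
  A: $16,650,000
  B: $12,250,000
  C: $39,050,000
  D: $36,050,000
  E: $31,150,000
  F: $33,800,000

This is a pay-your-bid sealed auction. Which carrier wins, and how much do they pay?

Bids ranked: 39,050,000 (C) > 36,050,000 (D) > 33,800,000 (F) > 31,150,000 (E) > 16,650,000 (A) > 12,250,000 (B)
C is highest → pays own bid, $39,050,000.

C pays $39,050,000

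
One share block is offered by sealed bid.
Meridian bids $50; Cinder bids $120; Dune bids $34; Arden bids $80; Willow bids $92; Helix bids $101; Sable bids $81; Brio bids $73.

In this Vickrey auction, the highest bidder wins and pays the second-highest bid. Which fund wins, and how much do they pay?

Sorting bids: 120 (Cinder) > 101 (Helix) > 92 (Willow) > 81 (Sable) > 80 (Arden) > 73 (Brio) > …
Cinder is highest; pays the second-highest bid, $101.

Cinder pays $101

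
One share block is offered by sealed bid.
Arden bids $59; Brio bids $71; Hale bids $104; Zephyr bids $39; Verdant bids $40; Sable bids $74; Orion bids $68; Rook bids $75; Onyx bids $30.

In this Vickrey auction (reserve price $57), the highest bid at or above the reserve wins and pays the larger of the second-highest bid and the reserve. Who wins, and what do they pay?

Hale pays $75

Bids ranked: 104 (Hale) > 75 (Rook) > 74 (Sable) > 71 (Brio) > 68 (Orion) > 59 (Arden) > …
Highest eligible bid: Hale at $104.
max(second-highest $75, reserve $57) = $75; the reserve does not bind.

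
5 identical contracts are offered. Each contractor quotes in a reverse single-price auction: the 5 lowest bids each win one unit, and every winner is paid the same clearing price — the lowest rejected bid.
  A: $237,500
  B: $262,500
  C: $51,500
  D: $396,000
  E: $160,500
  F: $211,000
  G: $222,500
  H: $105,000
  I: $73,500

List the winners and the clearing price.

Bids ranked low→high: 51,500 (C), 73,500 (I), 105,000 (H), 160,500 (E), 211,000 (F), 222,500 (G), 237,500 (A), …
Lowest 5: C, I, H, E, F.
Clearing price = lowest rejected bid = $222,500.

C, I, H, E, F; each is paid $222,500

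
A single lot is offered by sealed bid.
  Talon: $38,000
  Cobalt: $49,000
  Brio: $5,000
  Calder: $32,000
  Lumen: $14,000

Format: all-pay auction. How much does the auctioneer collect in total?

Bids ranked: 49,000 (Cobalt) > 38,000 (Talon) > 32,000 (Calder) > 14,000 (Lumen) > 5,000 (Brio)
Cobalt wins with the top bid; all bids are sunk regardless.
Every bidder forfeits their bid regardless of winning.
Revenue = 38,000 + 49,000 + 5,000 + 32,000 + 14,000 = $138,000.

Total revenue: $138,000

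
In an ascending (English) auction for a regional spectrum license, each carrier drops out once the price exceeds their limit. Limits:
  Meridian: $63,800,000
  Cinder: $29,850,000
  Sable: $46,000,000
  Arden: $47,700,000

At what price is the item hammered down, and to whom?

Limits in order: 63,800,000 (Meridian) > 47,700,000 (Arden) > 46,000,000 (Sable) > 29,850,000 (Cinder)
Bidding ends when Arden exits at $47,700,000; Meridian takes it.

Meridian wins at $47,700,000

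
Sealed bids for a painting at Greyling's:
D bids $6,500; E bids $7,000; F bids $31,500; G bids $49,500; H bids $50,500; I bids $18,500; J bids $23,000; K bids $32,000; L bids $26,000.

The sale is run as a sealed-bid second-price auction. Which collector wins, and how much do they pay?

H pays $49,500

Sorting bids: 50,500 (H) > 49,500 (G) > 32,000 (K) > 31,500 (F) > 26,000 (L) > 23,000 (J) > …
Second-price: H pays G's bid of $49,500.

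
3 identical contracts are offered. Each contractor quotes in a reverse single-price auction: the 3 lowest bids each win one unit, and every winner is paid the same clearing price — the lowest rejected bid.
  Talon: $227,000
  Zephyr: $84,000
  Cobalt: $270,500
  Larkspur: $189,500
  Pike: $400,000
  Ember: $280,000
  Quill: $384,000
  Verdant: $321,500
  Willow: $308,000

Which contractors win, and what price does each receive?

Ordering the bids: 84,000 (Zephyr), 189,500 (Larkspur), 227,000 (Talon), 270,500 (Cobalt), 280,000 (Ember), …
The 3 lowest are Zephyr, Larkspur, Talon.
First losing bid is Cobalt's $270,500, which sets the uniform price.

Zephyr, Larkspur, Talon; each is paid $270,500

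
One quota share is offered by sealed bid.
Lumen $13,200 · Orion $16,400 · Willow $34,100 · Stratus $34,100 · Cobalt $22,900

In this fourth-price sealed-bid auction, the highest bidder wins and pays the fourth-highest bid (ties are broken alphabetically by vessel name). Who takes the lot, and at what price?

Fourth-price sealed-bid auction: the highest bidder wins and pays the fourth-highest bid.
Bids in order: 34,100 (Stratus) > 34,100 (Willow) > 22,900 (Cobalt) > 16,400 (Orion) > 13,200 (Lumen)
Tie at $34,100 → Stratus wins by tie-break.
Stratus wins; payment is bid #4 in the ranking = $16,400.

Stratus pays $16,400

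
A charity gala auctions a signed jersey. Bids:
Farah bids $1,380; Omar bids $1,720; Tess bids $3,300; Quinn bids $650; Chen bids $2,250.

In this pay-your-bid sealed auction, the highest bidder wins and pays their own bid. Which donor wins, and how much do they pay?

Sorting bids: 3,300 (Tess) > 2,250 (Chen) > 1,720 (Omar) > 1,380 (Farah) > 650 (Quinn)
Tess has the highest bid and pays exactly that: $3,300.

Tess pays $3,300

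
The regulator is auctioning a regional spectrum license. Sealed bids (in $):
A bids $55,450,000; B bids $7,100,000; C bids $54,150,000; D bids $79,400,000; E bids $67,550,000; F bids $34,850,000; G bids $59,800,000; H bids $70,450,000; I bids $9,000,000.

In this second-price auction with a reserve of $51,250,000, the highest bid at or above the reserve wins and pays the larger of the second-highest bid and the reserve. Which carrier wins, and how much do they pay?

D pays $70,450,000

Bids in order: 79,400,000 (D) > 70,450,000 (H) > 67,550,000 (E) > 59,800,000 (G) > 55,450,000 (A) > 54,150,000 (C) > …
D has the top bid at or above the reserve ($79,400,000).
Second-highest bid $70,450,000 exceeds the reserve $51,250,000 → payment $70,450,000.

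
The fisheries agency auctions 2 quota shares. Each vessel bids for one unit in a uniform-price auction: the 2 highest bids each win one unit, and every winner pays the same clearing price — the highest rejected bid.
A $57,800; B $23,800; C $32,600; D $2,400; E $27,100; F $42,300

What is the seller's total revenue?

Ordering the bids: 57,800 (A), 42,300 (F), 32,600 (C), 27,100 (E), …
Winners (2 units): A, F.
Clearing price = highest rejected bid = $32,600.
Total revenue = 2 × $32,600 = $65,200.

Total revenue: $65,200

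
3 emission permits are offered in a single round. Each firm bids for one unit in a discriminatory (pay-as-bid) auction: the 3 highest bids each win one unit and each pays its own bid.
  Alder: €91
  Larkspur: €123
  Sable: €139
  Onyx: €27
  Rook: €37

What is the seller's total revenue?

Total revenue: €353

Sorting: 139 (Sable), 123 (Larkspur), 91 (Alder), 37 (Rook), 27 (Onyx)
Winners (3 units): Sable, Larkspur, Alder.
Total revenue = 139 + 123 + 91 = €353.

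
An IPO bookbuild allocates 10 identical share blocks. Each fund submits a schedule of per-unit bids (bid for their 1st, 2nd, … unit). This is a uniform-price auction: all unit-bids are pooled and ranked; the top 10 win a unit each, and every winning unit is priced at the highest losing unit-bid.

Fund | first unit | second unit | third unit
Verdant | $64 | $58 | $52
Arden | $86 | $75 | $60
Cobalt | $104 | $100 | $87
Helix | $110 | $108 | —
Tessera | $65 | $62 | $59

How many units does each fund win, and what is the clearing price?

Arden 2, Cobalt 3, Helix 2, Tessera 2, Verdant 1; clearing price $60

Pooled unit-bids ranked (top 10): 110 (Helix-1), 108 (Helix-2), 104 (Cobalt-1), 100 (Cobalt-2), 87 (Cobalt-3), 86 (Arden-1), 75 (Arden-2), 65 (Tessera-1), 64 (Verdant-1), 62 (Tessera-2)
First bid not allocated: $60.
Allocation: Arden 2, Cobalt 3, Helix 2, Tessera 2, Verdant 1.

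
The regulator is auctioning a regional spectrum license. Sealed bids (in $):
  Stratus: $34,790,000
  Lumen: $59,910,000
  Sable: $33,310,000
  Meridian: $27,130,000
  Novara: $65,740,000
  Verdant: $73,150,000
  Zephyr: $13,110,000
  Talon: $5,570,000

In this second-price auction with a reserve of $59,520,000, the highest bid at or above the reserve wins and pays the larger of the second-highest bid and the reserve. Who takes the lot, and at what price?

Verdant pays $65,740,000

Second-price auction with a reserve of $59,520,000: the highest bid at or above the reserve wins and pays the larger of the second-highest bid and the reserve.
Sorting bids: 73,150,000 (Verdant) > 65,740,000 (Novara) > 59,910,000 (Lumen) > 34,790,000 (Stratus) > 33,310,000 (Sable) > 27,130,000 (Meridian) > …
Highest eligible bid: Verdant at $73,150,000.
max(second-highest $65,740,000, reserve $59,520,000) = $65,740,000; the reserve does not bind.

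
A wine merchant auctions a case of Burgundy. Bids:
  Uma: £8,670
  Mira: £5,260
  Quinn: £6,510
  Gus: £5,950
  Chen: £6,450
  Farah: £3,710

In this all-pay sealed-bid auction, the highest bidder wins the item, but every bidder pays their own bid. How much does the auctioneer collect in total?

Total revenue: £36,550

All-pay sealed-bid auction: the highest bidder wins the item, but every bidder pays their own bid.
Sorting bids: 8,670 (Uma) > 6,510 (Quinn) > 6,450 (Chen) > 5,950 (Gus) > 5,260 (Mira) > 3,710 (Farah)
Uma wins with the top bid; all bids are sunk regardless.
Every bidder forfeits their bid regardless of winning.
Revenue = 8,670 + 5,260 + 6,510 + 5,950 + 6,450 + 3,710 = £36,550.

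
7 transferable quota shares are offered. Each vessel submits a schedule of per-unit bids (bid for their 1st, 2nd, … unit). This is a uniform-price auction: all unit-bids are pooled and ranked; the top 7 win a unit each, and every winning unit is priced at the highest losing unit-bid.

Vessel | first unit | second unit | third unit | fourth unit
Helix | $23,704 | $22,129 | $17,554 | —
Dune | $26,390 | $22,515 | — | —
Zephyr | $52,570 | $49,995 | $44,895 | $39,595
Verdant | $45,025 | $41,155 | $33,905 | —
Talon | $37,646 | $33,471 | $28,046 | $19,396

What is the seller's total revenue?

All unit-bids, highest first — top 7: 52,570 (Zephyr-1), 49,995 (Zephyr-2), 45,025 (Verdant-1), 44,895 (Zephyr-3), 41,155 (Verdant-2), 39,595 (Zephyr-4), 37,646 (Talon-1)
The (k+1)-th unit-bid is $33,905.
Allocation: Talon 1, Verdant 2, Zephyr 4. Every unit priced at $33,905.
Revenue = 7 × 33,905 = $237,335.

Total revenue: $237,335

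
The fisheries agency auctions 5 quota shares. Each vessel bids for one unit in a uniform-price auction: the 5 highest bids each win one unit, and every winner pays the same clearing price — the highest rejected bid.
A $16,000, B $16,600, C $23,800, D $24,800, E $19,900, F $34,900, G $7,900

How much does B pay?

B pays $16,000

Sorting: 34,900 (F), 24,800 (D), 23,800 (C), 19,900 (E), 16,600 (B), 16,000 (A), 7,900 (G)
Winners (5 units): F, D, C, E, B.
First losing bid is A's $16,000, which sets the uniform price.
B wins → pays $16,000.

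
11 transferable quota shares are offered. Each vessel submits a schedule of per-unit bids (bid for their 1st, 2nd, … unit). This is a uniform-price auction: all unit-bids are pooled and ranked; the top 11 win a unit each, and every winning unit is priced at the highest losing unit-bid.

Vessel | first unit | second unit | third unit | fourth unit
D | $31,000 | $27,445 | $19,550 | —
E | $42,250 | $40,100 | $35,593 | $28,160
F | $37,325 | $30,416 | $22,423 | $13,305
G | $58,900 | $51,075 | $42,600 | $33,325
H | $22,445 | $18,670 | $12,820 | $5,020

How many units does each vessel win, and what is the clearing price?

Merging the schedules and taking the best 11: 58,900 (G-1), 51,075 (G-2), 42,600 (G-3), 42,250 (E-1), 40,100 (E-2), 37,325 (F-1), 35,593 (E-3), 33,325 (G-4), 31,000 (D-1), 30,416 (F-2), 28,160 (E-4)
The (k+1)-th unit-bid is $27,445.
Allocation: D 1, E 4, F 2, G 4.

D 1, E 4, F 2, G 4; clearing price $27,445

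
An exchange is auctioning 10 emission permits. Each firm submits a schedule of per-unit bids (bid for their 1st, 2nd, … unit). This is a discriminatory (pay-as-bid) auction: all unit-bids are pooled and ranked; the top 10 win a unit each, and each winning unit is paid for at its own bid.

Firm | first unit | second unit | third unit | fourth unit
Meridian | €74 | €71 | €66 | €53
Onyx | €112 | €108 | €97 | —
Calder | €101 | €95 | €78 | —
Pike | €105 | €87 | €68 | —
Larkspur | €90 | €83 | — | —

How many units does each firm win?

Pooled unit-bids ranked (top 10): 112 (Onyx-1), 108 (Onyx-2), 105 (Pike-1), 101 (Calder-1), 97 (Onyx-3), 95 (Calder-2), 90 (Larkspur-1), 87 (Pike-2), 83 (Larkspur-2), 78 (Calder-3)
Next rejected bid: €74 (not a price — pay-as-bid).
Allocation: Calder 3, Larkspur 2, Onyx 3, Pike 2.

Calder 3, Larkspur 2, Onyx 3, Pike 2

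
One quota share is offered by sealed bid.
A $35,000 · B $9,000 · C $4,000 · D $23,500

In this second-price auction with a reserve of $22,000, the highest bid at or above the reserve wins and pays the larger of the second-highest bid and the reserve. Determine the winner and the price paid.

A pays $23,500

Second-price auction with a reserve of $22,000: the highest bid at or above the reserve wins and pays the larger of the second-highest bid and the reserve.
Sorting bids: 35,000 (A) > 23,500 (D) > 9,000 (B) > 4,000 (C)
Highest eligible bid: A at $35,000.
Second-highest bid $23,500 exceeds the reserve $22,000 → payment $23,500.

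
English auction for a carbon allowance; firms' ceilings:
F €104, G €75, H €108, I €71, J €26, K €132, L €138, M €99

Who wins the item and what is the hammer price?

L wins at €132

Limits ranked: 138 (L) > 132 (K) > 108 (H) > 104 (F) > 99 (M) > 75 (G) > …
K is the last rival to drop out, at €132; L remains and wins at that price.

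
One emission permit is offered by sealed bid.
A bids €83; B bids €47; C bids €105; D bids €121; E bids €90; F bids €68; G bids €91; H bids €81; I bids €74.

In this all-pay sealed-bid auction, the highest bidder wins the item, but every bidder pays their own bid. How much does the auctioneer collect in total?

Total revenue: €760

All-pay sealed-bid auction: the highest bidder wins the item, but every bidder pays their own bid.
Bids in order: 121 (D) > 105 (C) > 91 (G) > 90 (E) > 83 (A) > 81 (H) > …
Every bidder forfeits their bid regardless of winning.
Revenue = 83 + 47 + 105 + 121 + 90 + 68 + 91 + 81 + 74 = €760.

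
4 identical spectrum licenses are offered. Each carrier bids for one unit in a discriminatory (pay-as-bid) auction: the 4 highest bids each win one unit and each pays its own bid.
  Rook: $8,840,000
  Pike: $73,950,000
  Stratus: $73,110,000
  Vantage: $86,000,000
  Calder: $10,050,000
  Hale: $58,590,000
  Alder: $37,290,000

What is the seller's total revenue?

Total revenue: $291,650,000

Sorting: 86,000,000 (Vantage), 73,950,000 (Pike), 73,110,000 (Stratus), 58,590,000 (Hale), 37,290,000 (Alder), 10,050,000 (Calder), …
The 4 highest are Vantage, Pike, Stratus, Hale.
Total revenue = 86,000,000 + 73,950,000 + 73,110,000 + 58,590,000 = $291,650,000.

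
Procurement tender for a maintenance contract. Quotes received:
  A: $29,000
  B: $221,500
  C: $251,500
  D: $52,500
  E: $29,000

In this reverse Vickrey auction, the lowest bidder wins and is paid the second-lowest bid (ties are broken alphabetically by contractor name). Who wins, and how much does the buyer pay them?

A is paid $29,000

Bids in order: 29,000 (A) < 29,000 (E) < 52,500 (D) < 221,500 (B) < 251,500 (C)
A and E tie at $29,000; tie-break gives it to A.
A wins with the lowest bid; price is set by the runner-up at $29,000.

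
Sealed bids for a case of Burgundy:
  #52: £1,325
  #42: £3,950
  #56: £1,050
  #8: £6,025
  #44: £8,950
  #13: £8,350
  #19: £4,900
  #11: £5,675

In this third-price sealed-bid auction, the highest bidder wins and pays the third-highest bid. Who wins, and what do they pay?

Bids ranked: 8,950 (#44) > 8,350 (#13) > 6,025 (#8) > 5,675 (#11) > 4,900 (#19) > 3,950 (#42) > …
#44 is highest; pays the third-highest bid, £6,025.

#44 pays £6,025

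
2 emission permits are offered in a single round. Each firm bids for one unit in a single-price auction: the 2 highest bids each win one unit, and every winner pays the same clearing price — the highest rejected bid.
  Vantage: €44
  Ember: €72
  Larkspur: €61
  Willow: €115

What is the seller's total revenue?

Sorting: 115 (Willow), 72 (Ember), 61 (Larkspur), 44 (Vantage)
Winners (2 units): Willow, Ember.
First losing bid is Larkspur's €61, which sets the uniform price.
Total revenue = 2 × €61 = €122.

Total revenue: €122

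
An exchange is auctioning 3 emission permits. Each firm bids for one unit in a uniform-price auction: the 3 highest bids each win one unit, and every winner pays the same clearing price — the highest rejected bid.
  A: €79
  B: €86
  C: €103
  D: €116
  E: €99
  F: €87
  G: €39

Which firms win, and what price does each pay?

D, C, E; each pays €87

Sorting: 116 (D), 103 (C), 99 (E), 87 (F), 86 (B), …
Top 3: D, C, E.
Highest unsuccessful bid: €87 → clearing price.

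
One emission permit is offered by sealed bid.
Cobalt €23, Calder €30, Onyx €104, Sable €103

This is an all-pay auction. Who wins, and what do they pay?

Onyx pays €104

Rule: the highest bidder wins the item, but every bidder pays their own bid.
Bids ranked: 104 (Onyx) > 103 (Sable) > 30 (Calder) > 23 (Cobalt)
Onyx wins with the top bid; all bids are sunk regardless.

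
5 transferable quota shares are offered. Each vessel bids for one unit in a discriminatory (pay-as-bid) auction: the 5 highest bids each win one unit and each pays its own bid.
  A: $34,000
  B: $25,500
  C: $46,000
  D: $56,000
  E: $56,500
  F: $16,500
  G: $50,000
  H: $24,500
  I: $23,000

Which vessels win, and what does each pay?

E $56,500, D $56,000, G $50,000, C $46,000, A $34,000

Sorting: 56,500 (E), 56,000 (D), 50,000 (G), 46,000 (C), 34,000 (A), 25,500 (B), 24,500 (H), …
The 5 highest are E, D, G, C, A.
Each winner pays its own bid: E $56,500, D $56,000, G $50,000, C $46,000, A $34,000.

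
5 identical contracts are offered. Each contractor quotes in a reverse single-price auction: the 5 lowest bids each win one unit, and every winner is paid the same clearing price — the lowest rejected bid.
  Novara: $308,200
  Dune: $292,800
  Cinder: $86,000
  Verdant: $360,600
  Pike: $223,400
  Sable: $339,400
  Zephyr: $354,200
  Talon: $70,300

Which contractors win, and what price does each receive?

Talon, Cinder, Pike, Dune, Novara; each is paid $339,400

Ordering the bids: 70,300 (Talon), 86,000 (Cinder), 223,400 (Pike), 292,800 (Dune), 308,200 (Novara), 339,400 (Sable), 354,200 (Zephyr), …
The 5 lowest are Talon, Cinder, Pike, Dune, Novara.
First losing bid is Sable's $339,400, which sets the uniform price.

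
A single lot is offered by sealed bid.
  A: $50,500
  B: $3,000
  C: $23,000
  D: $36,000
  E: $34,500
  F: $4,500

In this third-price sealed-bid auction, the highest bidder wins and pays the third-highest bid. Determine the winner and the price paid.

A pays $34,500

Rule: the highest bidder wins and pays the third-highest bid.
Bids ranked: 50,500 (A) > 36,000 (D) > 34,500 (E) > 23,000 (C) > 4,500 (F) > 3,000 (B)
A wins; payment is bid #3 in the ranking = $34,500.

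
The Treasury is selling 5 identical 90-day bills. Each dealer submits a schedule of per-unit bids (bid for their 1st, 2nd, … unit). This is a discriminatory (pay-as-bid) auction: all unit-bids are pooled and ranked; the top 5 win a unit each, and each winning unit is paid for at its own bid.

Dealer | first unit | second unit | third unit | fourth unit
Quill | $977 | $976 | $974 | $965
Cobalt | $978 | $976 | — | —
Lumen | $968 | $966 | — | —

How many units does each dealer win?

Pooled unit-bids ranked (top 5): 978 (Cobalt-1), 977 (Quill-1), 976 (Quill-2), 976 (Cobalt-2), 974 (Quill-3)
Next rejected bid: $968 (not a price — pay-as-bid).
Allocation: Cobalt 2, Quill 3.

Cobalt 2, Quill 3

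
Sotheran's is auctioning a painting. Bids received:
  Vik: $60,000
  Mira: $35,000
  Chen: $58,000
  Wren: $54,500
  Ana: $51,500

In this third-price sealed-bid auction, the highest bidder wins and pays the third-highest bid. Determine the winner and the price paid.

Rule: the highest bidder wins and pays the third-highest bid.
Sorting bids: 60,000 (Vik) > 58,000 (Chen) > 54,500 (Wren) > 51,500 (Ana) > 35,000 (Mira)
Vik is highest; pays the third-highest bid, $54,500.

Vik pays $54,500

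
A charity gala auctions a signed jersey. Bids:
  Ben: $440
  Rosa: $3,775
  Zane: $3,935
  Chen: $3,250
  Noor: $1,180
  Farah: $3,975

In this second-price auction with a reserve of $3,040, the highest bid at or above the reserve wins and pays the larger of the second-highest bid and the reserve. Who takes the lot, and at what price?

Rule: the highest bid at or above the reserve wins and pays the larger of the second-highest bid and the reserve.
Bids in order: 3,975 (Farah) > 3,935 (Zane) > 3,775 (Rosa) > 3,250 (Chen) > 1,180 (Noor) > 440 (Ben)
Farah has the top bid at or above the reserve ($3,975).
Second-highest bid $3,935 exceeds the reserve $3,040 → payment $3,935.

Farah pays $3,935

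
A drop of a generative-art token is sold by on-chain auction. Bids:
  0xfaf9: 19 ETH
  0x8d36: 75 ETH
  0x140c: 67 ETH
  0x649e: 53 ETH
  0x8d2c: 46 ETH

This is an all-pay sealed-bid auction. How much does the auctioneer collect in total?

Total revenue: 260 ETH

Rule: the highest bidder wins the item, but every bidder pays their own bid.
Bids ranked: 75 (0x8d36) > 67 (0x140c) > 53 (0x649e) > 46 (0x8d2c) > 19 (0xfaf9)
Every bidder forfeits their bid regardless of winning.
Revenue = 19 + 75 + 67 + 53 + 46 = 260 ETH.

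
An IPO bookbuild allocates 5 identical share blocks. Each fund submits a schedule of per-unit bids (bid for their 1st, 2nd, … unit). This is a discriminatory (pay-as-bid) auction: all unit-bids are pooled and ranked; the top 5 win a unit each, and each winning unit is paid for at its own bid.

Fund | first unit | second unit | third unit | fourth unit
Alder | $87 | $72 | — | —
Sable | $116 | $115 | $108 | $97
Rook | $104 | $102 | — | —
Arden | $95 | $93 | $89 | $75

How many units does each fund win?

Merging the schedules and taking the best 5: 116 (Sable-1), 115 (Sable-2), 108 (Sable-3), 104 (Rook-1), 102 (Rook-2)
Next rejected bid: $97 (not a price — pay-as-bid).
Allocation: Rook 2, Sable 3.

Rook 2, Sable 3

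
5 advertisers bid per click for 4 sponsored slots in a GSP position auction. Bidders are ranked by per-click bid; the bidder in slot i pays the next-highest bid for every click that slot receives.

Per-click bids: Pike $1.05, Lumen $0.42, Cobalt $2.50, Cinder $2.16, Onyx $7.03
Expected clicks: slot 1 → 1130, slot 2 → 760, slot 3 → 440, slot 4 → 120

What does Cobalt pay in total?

Sorting advertisers: $7.03 (Onyx) > $2.50 (Cobalt) > $2.16 (Cinder) > $1.05 (Pike) > $0.42 (Lumen)
Cobalt holds slot 2 → pays next bid $2.16 × 760 clicks = $1641.60.

Cobalt pays $1641.60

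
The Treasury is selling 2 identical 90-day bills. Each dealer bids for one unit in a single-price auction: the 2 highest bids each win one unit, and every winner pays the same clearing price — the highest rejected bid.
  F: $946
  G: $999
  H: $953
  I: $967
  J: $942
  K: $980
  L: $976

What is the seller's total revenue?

Total revenue: $1,952

Sorting: 999 (G), 980 (K), 976 (L), 967 (I), …
The 2 highest are G, K.
First losing bid is L's $976, which sets the uniform price.
Total revenue = 2 × $976 = $1,952.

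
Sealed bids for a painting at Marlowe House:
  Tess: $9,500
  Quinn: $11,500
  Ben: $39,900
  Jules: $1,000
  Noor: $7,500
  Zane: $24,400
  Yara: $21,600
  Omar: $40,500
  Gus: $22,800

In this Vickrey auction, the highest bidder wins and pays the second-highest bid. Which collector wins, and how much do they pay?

Bids in order: 40,500 (Omar) > 39,900 (Ben) > 24,400 (Zane) > 22,800 (Gus) > 21,600 (Yara) > 11,500 (Quinn) > …
Omar wins with the highest bid; price is set by the runner-up at $39,900.

Omar pays $39,900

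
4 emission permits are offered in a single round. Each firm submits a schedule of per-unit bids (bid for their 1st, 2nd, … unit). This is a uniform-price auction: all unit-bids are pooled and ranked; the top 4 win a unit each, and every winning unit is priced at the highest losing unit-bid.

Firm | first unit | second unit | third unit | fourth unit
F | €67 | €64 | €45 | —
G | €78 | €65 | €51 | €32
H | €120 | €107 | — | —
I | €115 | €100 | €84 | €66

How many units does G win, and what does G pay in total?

Pooled unit-bids ranked (top 4): 120 (H-1), 115 (I-1), 107 (H-2), 100 (I-2)
The (k+1)-th unit-bid is €84.
G wins 0 unit(s) at €84 each.

G: 0 units, pays €0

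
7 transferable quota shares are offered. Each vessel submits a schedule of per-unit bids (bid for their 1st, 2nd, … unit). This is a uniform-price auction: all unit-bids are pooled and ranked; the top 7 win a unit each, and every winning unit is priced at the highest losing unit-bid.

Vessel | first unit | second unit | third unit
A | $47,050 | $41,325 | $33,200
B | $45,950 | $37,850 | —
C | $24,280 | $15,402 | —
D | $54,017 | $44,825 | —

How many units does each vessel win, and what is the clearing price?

Merging the schedules and taking the best 7: 54,017 (D-1), 47,050 (A-1), 45,950 (B-1), 44,825 (D-2), 41,325 (A-2), 37,850 (B-2), 33,200 (A-3)
First bid not allocated: $24,280.
Allocation: A 3, B 2, D 2.

A 3, B 2, D 2; clearing price $24,280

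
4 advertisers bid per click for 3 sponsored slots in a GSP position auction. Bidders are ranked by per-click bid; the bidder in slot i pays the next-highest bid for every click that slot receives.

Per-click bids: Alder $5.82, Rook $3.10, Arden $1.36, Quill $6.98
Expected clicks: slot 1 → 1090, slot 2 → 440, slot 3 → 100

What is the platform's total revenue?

Total revenue: $7843.80

Sorting advertisers: $6.98 (Quill) > $5.82 (Alder) > $3.10 (Rook) > $1.36 (Arden)
Slot 1: Quill pays $5.82 × 1090 = $6343.80
Slot 2: Alder pays $3.10 × 440 = $1364.00
Slot 3: Rook pays $1.36 × 100 = $136.00
Total = $7843.80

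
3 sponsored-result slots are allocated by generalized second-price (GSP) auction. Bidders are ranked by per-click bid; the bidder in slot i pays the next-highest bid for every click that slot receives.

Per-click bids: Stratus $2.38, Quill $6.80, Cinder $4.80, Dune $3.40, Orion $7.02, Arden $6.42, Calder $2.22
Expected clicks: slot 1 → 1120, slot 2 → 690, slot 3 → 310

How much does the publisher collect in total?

Per-click bids in order: $7.02 (Orion) > $6.80 (Quill) > $6.42 (Arden) > $4.80 (Cinder) > …
Slot 1: Orion pays $6.80 × 1120 = $7616.00
Slot 2: Quill pays $6.42 × 690 = $4429.80
Slot 3: Arden pays $4.80 × 310 = $1488.00
Total = $13533.80

Total revenue: $13533.80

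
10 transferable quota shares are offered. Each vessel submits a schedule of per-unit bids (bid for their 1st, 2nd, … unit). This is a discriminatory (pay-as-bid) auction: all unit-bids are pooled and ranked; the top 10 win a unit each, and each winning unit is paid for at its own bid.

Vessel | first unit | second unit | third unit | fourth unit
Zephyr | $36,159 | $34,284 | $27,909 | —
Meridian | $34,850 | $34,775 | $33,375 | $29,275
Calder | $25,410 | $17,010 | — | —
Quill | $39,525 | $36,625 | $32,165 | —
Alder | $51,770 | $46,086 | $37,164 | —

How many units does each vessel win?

Pooled unit-bids ranked (top 10): 51,770 (Alder-1), 46,086 (Alder-2), 39,525 (Quill-1), 37,164 (Alder-3), 36,625 (Quill-2), 36,159 (Zephyr-1), 34,850 (Meridian-1), 34,775 (Meridian-2), 34,284 (Zephyr-2), 33,375 (Meridian-3)
Next rejected bid: $32,165 (not a price — pay-as-bid).
Allocation: Alder 3, Meridian 3, Quill 2, Zephyr 2.

Alder 3, Meridian 3, Quill 2, Zephyr 2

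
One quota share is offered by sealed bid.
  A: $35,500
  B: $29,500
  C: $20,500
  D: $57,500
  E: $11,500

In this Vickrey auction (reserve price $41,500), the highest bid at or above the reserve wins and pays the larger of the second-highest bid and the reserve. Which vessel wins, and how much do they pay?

D pays $41,500

Bids ranked: 57,500 (D) > 35,500 (A) > 29,500 (B) > 20,500 (C) > 11,500 (E)
Highest eligible bid: D at $57,500.
Second-highest bid $35,500 is below the reserve $41,500, so the reserve binds → payment $41,500.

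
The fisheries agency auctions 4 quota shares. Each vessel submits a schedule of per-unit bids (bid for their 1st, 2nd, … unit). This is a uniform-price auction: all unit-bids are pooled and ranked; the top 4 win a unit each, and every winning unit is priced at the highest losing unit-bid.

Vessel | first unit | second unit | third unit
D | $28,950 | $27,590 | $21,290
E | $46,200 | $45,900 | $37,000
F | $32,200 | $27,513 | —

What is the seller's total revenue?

Merging the schedules and taking the best 4: 46,200 (E-1), 45,900 (E-2), 37,000 (E-3), 32,200 (F-1)
Highest rejected unit-bid = $28,950.
Allocation: E 3, F 1. Every unit priced at $28,950.
Revenue = 4 × 28,950 = $115,800.

Total revenue: $115,800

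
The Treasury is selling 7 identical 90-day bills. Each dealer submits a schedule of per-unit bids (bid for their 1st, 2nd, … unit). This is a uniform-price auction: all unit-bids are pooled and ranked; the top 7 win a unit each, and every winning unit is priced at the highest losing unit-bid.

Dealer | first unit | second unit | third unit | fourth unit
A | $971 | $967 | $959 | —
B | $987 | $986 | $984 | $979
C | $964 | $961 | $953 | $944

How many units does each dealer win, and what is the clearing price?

A 2, B 4, C 1; clearing price $961

Merging the schedules and taking the best 7: 987 (B-1), 986 (B-2), 984 (B-3), 979 (B-4), 971 (A-1), 967 (A-2), 964 (C-1)
First bid not allocated: $961.
Allocation: A 2, B 4, C 1.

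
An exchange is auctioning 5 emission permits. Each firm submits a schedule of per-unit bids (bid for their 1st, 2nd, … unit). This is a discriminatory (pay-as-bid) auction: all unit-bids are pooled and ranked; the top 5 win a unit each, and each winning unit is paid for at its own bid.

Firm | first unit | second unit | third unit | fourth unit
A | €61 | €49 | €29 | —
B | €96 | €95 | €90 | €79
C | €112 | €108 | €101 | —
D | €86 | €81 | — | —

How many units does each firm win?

Merging the schedules and taking the best 5: 112 (C-1), 108 (C-2), 101 (C-3), 96 (B-1), 95 (B-2)
Next rejected bid: €90 (not a price — pay-as-bid).
Allocation: B 2, C 3.

B 2, C 3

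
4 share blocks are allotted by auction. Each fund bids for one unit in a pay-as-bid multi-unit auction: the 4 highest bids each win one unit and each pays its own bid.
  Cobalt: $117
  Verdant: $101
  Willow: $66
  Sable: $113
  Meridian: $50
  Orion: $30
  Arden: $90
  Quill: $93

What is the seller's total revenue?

Sorting: 117 (Cobalt), 113 (Sable), 101 (Verdant), 93 (Quill), 90 (Arden), 66 (Willow), …
The 4 highest are Cobalt, Sable, Verdant, Quill.
Total revenue = 117 + 113 + 101 + 93 = $424.

Total revenue: $424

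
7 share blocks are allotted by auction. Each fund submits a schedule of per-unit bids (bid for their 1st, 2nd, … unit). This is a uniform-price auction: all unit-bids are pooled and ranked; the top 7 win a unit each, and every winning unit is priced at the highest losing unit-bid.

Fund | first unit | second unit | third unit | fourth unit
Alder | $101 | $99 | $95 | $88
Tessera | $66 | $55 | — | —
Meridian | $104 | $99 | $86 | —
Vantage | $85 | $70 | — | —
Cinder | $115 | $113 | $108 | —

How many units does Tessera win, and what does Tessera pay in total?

Pooled unit-bids ranked (top 7): 115 (Cinder-1), 113 (Cinder-2), 108 (Cinder-3), 104 (Meridian-1), 101 (Alder-1), 99 (Alder-2), 99 (Meridian-2)
Highest rejected unit-bid = $95.
Tessera wins 0 unit(s) at $95 each.

Tessera: 0 units, pays $0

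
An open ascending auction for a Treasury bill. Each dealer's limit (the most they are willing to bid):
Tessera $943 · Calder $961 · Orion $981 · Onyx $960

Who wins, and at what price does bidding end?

Rule: the price rises until one bidder remains; the winner pays the price at which the last rival dropped out.
Limits ranked: 981 (Orion) > 961 (Calder) > 960 (Onyx) > 943 (Tessera)
Bidding ends when Calder exits at $961; Orion takes it.

Orion wins at $961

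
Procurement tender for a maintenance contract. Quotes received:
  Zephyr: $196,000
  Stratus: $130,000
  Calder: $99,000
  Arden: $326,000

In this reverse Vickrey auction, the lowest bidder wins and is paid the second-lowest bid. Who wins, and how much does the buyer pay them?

Reverse Vickrey auction: the lowest bidder wins and is paid the second-lowest bid.
Bids ranked: 99,000 (Calder) < 130,000 (Stratus) < 196,000 (Zephyr) < 326,000 (Arden)
Calder wins with the lowest bid; price is set by the runner-up at $130,000.

Calder is paid $130,000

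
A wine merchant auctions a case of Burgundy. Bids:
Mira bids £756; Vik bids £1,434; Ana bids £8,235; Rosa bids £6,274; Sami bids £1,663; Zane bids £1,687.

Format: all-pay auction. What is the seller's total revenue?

Sorting bids: 8,235 (Ana) > 6,274 (Rosa) > 1,687 (Zane) > 1,663 (Sami) > 1,434 (Vik) > 756 (Mira)
Ana wins with the top bid; all bids are sunk regardless.
Every bidder forfeits their bid regardless of winning.
Revenue = 756 + 1,434 + 8,235 + 6,274 + 1,663 + 1,687 = £20,049.

Total revenue: £20,049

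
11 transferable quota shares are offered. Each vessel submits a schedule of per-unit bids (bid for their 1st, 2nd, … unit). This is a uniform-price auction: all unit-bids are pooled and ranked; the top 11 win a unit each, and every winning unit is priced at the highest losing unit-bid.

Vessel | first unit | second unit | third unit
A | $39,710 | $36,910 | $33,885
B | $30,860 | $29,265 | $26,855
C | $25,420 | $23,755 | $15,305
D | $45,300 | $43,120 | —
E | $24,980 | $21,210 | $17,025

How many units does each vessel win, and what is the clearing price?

A 3, B 3, C 2, D 2, E 1; clearing price $21,210

Merging the schedules and taking the best 11: 45,300 (D-1), 43,120 (D-2), 39,710 (A-1), 36,910 (A-2), 33,885 (A-3), 30,860 (B-1), 29,265 (B-2), 26,855 (B-3), 25,420 (C-1), 24,980 (E-1), 23,755 (C-2)
Highest rejected unit-bid = $21,210.
Allocation: A 3, B 3, C 2, D 2, E 1.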